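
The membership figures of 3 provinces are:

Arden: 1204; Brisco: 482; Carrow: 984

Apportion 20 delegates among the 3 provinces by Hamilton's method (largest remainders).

Arden=9, Brisco=4, Carrow=7

Total 2670; standard divisor 2670/20 ≈ 133.5.
Standard quotas: Arden 9.019, Brisco 3.610, Carrow 7.371.
Lower quotas: Arden 9, Brisco 3, Carrow 7 (sum 19, leaving 1 seat).
Remainders in descending order: Brisco 0.610, Carrow 0.371, Arden 0.019.
The surplus seat goes to Brisco.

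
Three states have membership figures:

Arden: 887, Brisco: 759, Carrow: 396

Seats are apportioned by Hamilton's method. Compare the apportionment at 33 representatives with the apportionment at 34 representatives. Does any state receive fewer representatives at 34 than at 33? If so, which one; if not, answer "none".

At 33 seats: Arden 14, Brisco 12, Carrow 7.
At 34 seats: Arden 15, Brisco 13, Carrow 6.
Carrow drops from 7 to 6.

Carrow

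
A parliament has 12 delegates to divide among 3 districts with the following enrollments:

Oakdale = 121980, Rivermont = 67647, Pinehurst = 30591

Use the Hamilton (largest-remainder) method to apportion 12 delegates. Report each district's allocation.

Oakdale=6; Rivermont=4; Pinehurst=2

Standard divisor: 220218 ÷ 12 ≈ 18351.5.
Standard quotas: Oakdale 6.6469, Rivermont 3.6862, Pinehurst 1.6669.
Lower quotas: Oakdale 6, Rivermont 3, Pinehurst 1 (sum 10, leaving 2 seats).
Remainders in descending order: Rivermont 0.6862, Pinehurst 0.6669, Oakdale 0.6469.
Largest remainders: Rivermont, Pinehurst receive the extra seats.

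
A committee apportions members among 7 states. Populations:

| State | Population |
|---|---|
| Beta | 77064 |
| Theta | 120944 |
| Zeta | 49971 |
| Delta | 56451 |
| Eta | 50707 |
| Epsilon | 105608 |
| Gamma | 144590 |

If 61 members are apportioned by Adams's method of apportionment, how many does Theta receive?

12

Standard divisor 605335/61 ≈ 9923.525; standard quotas: Beta 7.766, Theta 12.188, Zeta 5.036, Delta 5.689, Eta 5.110, Epsilon 10.642, Gamma 14.570.
Rounding up gives 8, 13, 6, 6, 6, 11, 15 = 65 seats, so the divisor must be adjusted.
With modified divisor 10400: modified quotas Beta 7.410, Theta 11.629, Zeta 4.805, Delta 5.428, Eta 4.876, Epsilon 10.155, Gamma 13.903.
Rounding up: Beta 8, Theta 12, Zeta 5, Delta 6, Eta 5, Epsilon 11, Gamma 14 (total 61).
Theta receives 12.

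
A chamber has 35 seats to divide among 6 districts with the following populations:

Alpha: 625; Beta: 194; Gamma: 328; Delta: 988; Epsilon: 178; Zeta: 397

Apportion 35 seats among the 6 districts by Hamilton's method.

Alpha: 8; Beta: 3; Gamma: 4; Delta: 13; Epsilon: 2; Zeta: 5

Total 2710; standard divisor 2710/35 ≈ 77.429.
Standard quotas: Alpha 8.072, Beta 2.506, Gamma 4.236, Delta 12.760, Epsilon 2.299, Zeta 5.127.
Lower quotas: Alpha 8, Beta 2, Gamma 4, Delta 12, Epsilon 2, Zeta 5 (sum 33, leaving 2 seats).
Remainders in descending order: Delta 0.760, Beta 0.506, Epsilon 0.299, Gamma 0.236, Zeta 0.127, Alpha 0.072.
Largest remainders: Delta, Beta receive the extra seats.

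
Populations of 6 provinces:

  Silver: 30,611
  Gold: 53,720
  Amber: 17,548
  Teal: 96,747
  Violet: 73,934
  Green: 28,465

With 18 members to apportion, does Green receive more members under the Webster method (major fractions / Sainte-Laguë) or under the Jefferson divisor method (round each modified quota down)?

Webster: Silver 2, Gold 3, Amber 1, Teal 6, Violet 4, Green 2.
Jefferson: Silver 2, Gold 3, Amber 1, Teal 6, Violet 5, Green 1.
Green gets 2 under Webster and 1 under Jefferson.

Webster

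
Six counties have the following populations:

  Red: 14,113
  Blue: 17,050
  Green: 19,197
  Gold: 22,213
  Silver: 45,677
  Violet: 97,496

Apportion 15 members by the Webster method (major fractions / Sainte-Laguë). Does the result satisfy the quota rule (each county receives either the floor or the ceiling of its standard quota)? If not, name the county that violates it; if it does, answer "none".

none

Standard quotas: Red 0.981, Blue 1.185, Green 1.335, Gold 1.544, Silver 3.176, Violet 6.779.
Webster allocation: Red 1, Blue 1, Green 1, Gold 2, Silver 3, Violet 7.
Every allocation lies between the lower and upper quota.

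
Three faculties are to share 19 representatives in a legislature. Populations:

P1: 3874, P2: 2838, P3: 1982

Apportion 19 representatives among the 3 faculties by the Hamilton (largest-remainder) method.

The standard divisor is 8694/19 ≈ 457.579.
Standard quotas: P1 8.466, P2 6.202, P3 4.331.
Lower quotas: P1 8, P2 6, P3 4 (sum 18, leaving 1 seat).
Remainders in descending order: P1 0.466, P3 0.331, P2 0.202.
The surplus seat goes to P1.

P1: 9, P2: 6, P3: 4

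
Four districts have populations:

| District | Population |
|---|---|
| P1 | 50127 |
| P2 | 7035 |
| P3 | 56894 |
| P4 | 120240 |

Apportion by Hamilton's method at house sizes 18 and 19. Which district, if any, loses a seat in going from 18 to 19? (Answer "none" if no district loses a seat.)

P2

At 18 seats: P1 4, P2 1, P3 4, P4 9.
At 19 seats: P1 4, P2 0, P3 5, P4 10.
P2 drops from 1 to 0.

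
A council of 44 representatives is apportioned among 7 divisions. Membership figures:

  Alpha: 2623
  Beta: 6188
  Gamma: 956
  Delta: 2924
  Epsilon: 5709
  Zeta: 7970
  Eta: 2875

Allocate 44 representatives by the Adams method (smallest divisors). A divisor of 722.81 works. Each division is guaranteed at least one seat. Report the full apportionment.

Alpha 4, Beta 9, Gamma 2, Delta 5, Epsilon 8, Zeta 12, Eta 4

With modified divisor 722.81: modified quotas Alpha 3.629, Beta 8.561, Gamma 1.323, Delta 4.045, Epsilon 7.898, Zeta 11.026, Eta 3.978.
Rounding up: Alpha 4, Beta 9, Gamma 2, Delta 5, Epsilon 8, Zeta 12, Eta 4 (total 44).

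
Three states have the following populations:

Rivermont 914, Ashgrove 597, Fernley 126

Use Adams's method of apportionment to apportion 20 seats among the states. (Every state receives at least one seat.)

Standard divisor 1637/20 ≈ 81.85; standard quotas: Rivermont 11.167, Ashgrove 7.294, Fernley 1.539.
Rounding up gives 12, 8, 2 = 22 seats, so the divisor must be adjusted.
With modified divisor 90: modified quotas Rivermont 10.156, Ashgrove 6.633, Fernley 1.400.
Rounding up: Rivermont 11, Ashgrove 7, Fernley 2 (total 20).

Rivermont=11; Ashgrove=7; Fernley=2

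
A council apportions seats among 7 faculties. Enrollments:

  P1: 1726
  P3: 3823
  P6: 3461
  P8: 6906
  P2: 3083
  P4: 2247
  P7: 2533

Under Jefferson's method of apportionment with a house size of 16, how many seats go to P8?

5

Standard divisor 23779/16 ≈ 1486.188; standard quotas: P1 1.161, P3 2.572, P6 2.329, P8 4.647, P2 2.074, P4 1.512, P7 1.704.
Rounding down gives 1, 2, 2, 4, 2, 1, 1 = 13 seats, so the divisor must be adjusted.
With modified divisor 1200: modified quotas P1 1.438, P3 3.186, P6 2.884, P8 5.755, P2 2.569, P4 1.873, P7 2.111.
Rounding down: P1 1, P3 3, P6 2, P8 5, P2 2, P4 1, P7 2 (total 16).
P8 receives 5.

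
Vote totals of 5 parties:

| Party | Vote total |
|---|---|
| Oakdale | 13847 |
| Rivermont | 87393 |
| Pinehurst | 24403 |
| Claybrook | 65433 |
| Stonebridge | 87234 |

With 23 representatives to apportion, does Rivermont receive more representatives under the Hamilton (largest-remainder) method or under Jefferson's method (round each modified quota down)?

Jefferson

Hamilton: Oakdale 1, Rivermont 7, Pinehurst 2, Claybrook 6, Stonebridge 7.
Jefferson: Oakdale 1, Rivermont 8, Pinehurst 2, Claybrook 5, Stonebridge 7.
Rivermont gets 7 under Hamilton and 8 under Jefferson.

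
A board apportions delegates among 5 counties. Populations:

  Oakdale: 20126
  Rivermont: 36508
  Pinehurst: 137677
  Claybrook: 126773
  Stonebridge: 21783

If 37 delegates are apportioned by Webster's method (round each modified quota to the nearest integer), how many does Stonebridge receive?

Standard divisor 342867/37 ≈ 9266.676; standard quotas: Oakdale 2.172, Rivermont 3.940, Pinehurst 14.857, Claybrook 13.681, Stonebridge 2.351.
Rounding to the nearest integer gives Oakdale 2, Rivermont 4, Pinehurst 15, Claybrook 14, Stonebridge 2 — total 37, matching the house size, so no adjustment is needed.
Stonebridge receives 2.

2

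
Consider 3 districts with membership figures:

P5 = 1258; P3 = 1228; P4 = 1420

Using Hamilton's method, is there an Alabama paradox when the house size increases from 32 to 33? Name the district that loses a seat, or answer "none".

none

At 32 seats: P5 10, P3 10, P4 12.
At 33 seats: P5 11, P3 10, P4 12.
No district's allocation decreased.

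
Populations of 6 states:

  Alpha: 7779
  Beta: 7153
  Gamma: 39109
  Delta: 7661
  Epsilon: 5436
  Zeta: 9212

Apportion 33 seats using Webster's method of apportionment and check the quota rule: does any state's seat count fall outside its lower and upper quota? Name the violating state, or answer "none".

Standard quotas: Alpha 3.362, Beta 3.092, Gamma 16.904, Delta 3.311, Epsilon 2.350, Zeta 3.982.
Webster allocation: Alpha 3, Beta 3, Gamma 18, Delta 3, Epsilon 2, Zeta 4.
Gamma has quota 16.904 (lower 16, upper 17) but receives 18 — outside the quota interval.

Gamma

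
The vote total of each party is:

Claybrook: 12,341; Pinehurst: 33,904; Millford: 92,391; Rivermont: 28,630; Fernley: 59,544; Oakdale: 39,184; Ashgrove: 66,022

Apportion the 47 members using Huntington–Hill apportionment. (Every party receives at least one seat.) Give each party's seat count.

Claybrook: 2, Pinehurst: 5, Millford: 13, Rivermont: 4, Fernley: 8, Oakdale: 6, Ashgrove: 9

With divisor 7086: modified quotas Claybrook 1.742, Pinehurst 4.785, Millford 13.039, Rivermont 4.040, Fernley 8.403, Oakdale 5.530, Ashgrove 9.317.
Geometric-mean thresholds: Claybrook √(1·2)=1.414, Pinehurst √(4·5)=4.472, Millford √(13·14)=13.491, Rivermont √(4·5)=4.472, Fernley √(8·9)=8.485, Oakdale √(5·6)=5.477, Ashgrove √(9·10)=9.487.
Each quota rounded against its threshold gives Claybrook 2, Pinehurst 5, Millford 13, Rivermont 4, Fernley 8, Oakdale 6, Ashgrove 9 (total 47).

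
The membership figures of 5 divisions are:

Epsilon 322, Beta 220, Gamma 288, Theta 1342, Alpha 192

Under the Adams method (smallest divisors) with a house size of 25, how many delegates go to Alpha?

2

Standard divisor 2364/25 ≈ 94.56; standard quotas: Epsilon 3.405, Beta 2.327, Gamma 3.046, Theta 14.192, Alpha 2.030.
Rounding up gives 4, 3, 4, 15, 3 = 29 seats, so the divisor must be adjusted.
With modified divisor 105: modified quotas Epsilon 3.067, Beta 2.095, Gamma 2.743, Theta 12.781, Alpha 1.829.
Rounding up: Epsilon 4, Beta 3, Gamma 3, Theta 13, Alpha 2 (total 25).
Alpha receives 2.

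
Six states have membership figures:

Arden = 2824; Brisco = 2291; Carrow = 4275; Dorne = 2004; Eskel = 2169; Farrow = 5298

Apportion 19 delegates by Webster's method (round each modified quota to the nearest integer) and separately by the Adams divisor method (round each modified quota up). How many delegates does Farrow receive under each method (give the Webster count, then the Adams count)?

Webster: Arden 3, Brisco 2, Carrow 4, Dorne 2, Eskel 2, Farrow 6.
Adams: Arden 3, Brisco 3, Carrow 4, Dorne 2, Eskel 2, Farrow 5.
Farrow gets 6 under Webster and 5 under Adams.

6 and 5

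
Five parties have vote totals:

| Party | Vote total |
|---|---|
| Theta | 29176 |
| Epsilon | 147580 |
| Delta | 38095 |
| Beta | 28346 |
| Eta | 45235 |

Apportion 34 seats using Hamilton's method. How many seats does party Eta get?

5

Total 288432; standard divisor 288432/34 ≈ 8483.294.
Standard quotas: Theta 3.4392, Epsilon 17.3965, Delta 4.4906, Beta 3.3414, Eta 5.3322.
Lower quotas: Theta 3, Epsilon 17, Delta 4, Beta 3, Eta 5 (sum 32, leaving 2 seats).
Remainders in descending order: Delta 0.4906, Theta 0.4392, Epsilon 0.3965, Beta 0.3414, Eta 0.3322.
Largest remainders: Delta, Theta receive the extra seats.
Eta receives 5.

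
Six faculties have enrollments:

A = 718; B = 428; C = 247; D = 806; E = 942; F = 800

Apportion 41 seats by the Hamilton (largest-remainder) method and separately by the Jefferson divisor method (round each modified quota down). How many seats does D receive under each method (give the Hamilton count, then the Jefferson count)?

Hamilton: A 8, B 4, C 3, D 8, E 10, F 8.
Jefferson: A 8, B 4, C 2, D 9, E 10, F 8.
D gets 8 under Hamilton and 9 under Jefferson.

8 and 9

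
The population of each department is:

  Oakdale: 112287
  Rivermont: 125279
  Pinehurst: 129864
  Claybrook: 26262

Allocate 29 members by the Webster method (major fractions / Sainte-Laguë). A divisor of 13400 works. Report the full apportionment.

With modified divisor 13400: modified quotas Oakdale 8.380, Rivermont 9.349, Pinehurst 9.691, Claybrook 1.960.
Rounding to the nearest integer: Oakdale 8, Rivermont 9, Pinehurst 10, Claybrook 2 (total 29).

Oakdale: 8, Rivermont: 9, Pinehurst: 10, Claybrook: 2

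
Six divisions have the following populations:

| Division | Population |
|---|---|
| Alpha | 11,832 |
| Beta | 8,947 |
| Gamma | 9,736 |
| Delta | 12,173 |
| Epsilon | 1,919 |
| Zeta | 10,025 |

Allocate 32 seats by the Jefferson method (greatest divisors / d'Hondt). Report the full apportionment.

Standard divisor 54632/32 ≈ 1707.25; standard quotas: Alpha 6.930, Beta 5.241, Gamma 5.703, Delta 7.130, Epsilon 1.124, Zeta 5.872.
Rounding down gives 6, 5, 5, 7, 1, 5 = 29 seats, so the divisor must be adjusted.
With modified divisor 1600: modified quotas Alpha 7.395, Beta 5.592, Gamma 6.085, Delta 7.608, Epsilon 1.199, Zeta 6.266.
Rounding down: Alpha 7, Beta 5, Gamma 6, Delta 7, Epsilon 1, Zeta 6 (total 32).

Alpha=7, Beta=5, Gamma=6, Delta=7, Epsilon=1, Zeta=6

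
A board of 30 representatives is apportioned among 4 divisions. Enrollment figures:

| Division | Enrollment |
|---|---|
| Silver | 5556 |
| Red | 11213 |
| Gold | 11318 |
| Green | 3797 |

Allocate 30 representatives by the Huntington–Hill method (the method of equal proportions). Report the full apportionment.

With divisor 1074: modified quotas Silver 5.173, Red 10.440, Gold 10.538, Green 3.535.
Geometric-mean thresholds: Silver √(5·6)=5.477, Red √(10·11)=10.488, Gold √(10·11)=10.488, Green √(3·4)=3.464.
Each quota rounded against its threshold gives Silver 5, Red 10, Gold 11, Green 4 (total 30).

Silver 5; Red 10; Gold 11; Green 4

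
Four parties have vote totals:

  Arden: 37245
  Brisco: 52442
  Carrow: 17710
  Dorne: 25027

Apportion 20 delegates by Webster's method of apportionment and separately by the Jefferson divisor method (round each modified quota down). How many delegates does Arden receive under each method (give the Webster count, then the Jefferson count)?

5 and 6

Webster: Arden 5, Brisco 8, Carrow 3, Dorne 4.
Jefferson: Arden 6, Brisco 8, Carrow 2, Dorne 4.
Arden gets 5 under Webster and 6 under Jefferson.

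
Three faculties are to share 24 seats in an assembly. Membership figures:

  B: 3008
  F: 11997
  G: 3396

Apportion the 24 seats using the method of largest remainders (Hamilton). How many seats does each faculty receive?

Total 18401; standard divisor 18401/24 ≈ 766.708.
Standard quotas: B 3.9233, F 15.6474, G 4.4293.
Lower quotas: B 3, F 15, G 4 (sum 22, leaving 2 seats).
Remainders in descending order: B 0.9233, F 0.6474, G 0.4293.
The surplus seats go to B, F.

B 4; F 16; G 4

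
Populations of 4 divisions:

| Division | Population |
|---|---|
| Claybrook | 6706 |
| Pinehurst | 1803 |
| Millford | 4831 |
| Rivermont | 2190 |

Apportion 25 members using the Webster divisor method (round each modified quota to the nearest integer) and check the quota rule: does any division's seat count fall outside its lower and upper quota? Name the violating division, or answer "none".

none

Standard quotas: Claybrook 10.795, Pinehurst 2.902, Millford 7.777, Rivermont 3.525.
Webster allocation: Claybrook 11, Pinehurst 3, Millford 8, Rivermont 3.
Every allocation lies between the lower and upper quota.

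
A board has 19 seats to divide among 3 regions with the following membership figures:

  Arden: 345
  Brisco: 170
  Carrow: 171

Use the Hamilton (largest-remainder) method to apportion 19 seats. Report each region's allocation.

Total 686; standard divisor 686/19 ≈ 36.105.
Standard quotas: Arden 9.555, Brisco 4.708, Carrow 4.736.
Lower quotas: Arden 9, Brisco 4, Carrow 4 (sum 17, leaving 2 seats).
Remainders in descending order: Carrow 0.736, Brisco 0.708, Arden 0.555.
The surplus seats go to Carrow, Brisco.

Arden=9, Brisco=5, Carrow=5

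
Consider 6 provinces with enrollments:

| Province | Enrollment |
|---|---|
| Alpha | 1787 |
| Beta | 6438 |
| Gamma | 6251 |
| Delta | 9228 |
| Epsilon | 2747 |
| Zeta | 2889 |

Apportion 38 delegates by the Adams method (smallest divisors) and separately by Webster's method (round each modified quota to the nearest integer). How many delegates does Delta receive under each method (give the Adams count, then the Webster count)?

Adams: Alpha 3, Beta 8, Gamma 8, Delta 11, Epsilon 4, Zeta 4.
Webster: Alpha 2, Beta 8, Gamma 8, Delta 12, Epsilon 4, Zeta 4.
Delta gets 11 under Adams and 12 under Webster.

11 and 12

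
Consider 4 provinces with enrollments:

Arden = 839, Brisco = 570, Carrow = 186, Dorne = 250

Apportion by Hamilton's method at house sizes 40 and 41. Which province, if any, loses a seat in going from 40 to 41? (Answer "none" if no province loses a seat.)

Dorne

At 40 seats: Arden 18, Brisco 12, Carrow 4, Dorne 6.
At 41 seats: Arden 19, Brisco 13, Carrow 4, Dorne 5.
Dorne drops from 6 to 5.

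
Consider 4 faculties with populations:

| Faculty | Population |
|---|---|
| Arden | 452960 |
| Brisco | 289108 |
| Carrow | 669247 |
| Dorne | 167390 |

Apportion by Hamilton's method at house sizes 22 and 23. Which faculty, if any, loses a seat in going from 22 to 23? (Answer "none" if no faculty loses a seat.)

Dorne

At 22 seats: Arden 6, Brisco 4, Carrow 9, Dorne 3.
At 23 seats: Arden 7, Brisco 4, Carrow 10, Dorne 2.
Dorne drops from 3 to 2.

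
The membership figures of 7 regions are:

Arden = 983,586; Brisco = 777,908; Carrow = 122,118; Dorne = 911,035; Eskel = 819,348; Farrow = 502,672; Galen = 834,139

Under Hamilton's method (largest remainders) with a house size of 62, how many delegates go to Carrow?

2

The standard divisor is 4950806/62 ≈ 79851.71.
Standard quotas: Arden 12.3177, Brisco 9.7419, Carrow 1.5293, Dorne 11.4091, Eskel 10.2609, Farrow 6.2951, Galen 10.4461.
Lower quotas: Arden 12, Brisco 9, Carrow 1, Dorne 11, Eskel 10, Farrow 6, Galen 10 (sum 59, leaving 3 seats).
Remainders in descending order: Brisco 0.7419, Carrow 0.5293, Galen 0.4461, Dorne 0.4091, Arden 0.3177, Farrow 0.2951, Eskel 0.2609.
The surplus seats go to Brisco, Carrow, Galen.
Carrow receives 2.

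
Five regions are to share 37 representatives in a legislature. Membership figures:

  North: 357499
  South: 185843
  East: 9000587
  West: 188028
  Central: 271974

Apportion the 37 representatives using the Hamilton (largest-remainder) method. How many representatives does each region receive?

Standard divisor: 10003931 ÷ 37 ≈ 270376.514.
Standard quotas: North 1.3222, South 0.6873, East 33.2891, West 0.6954, Central 1.0059.
Lower quotas: North 1, South 0, East 33, West 0, Central 1 (sum 35, leaving 2 seats).
Remainders in descending order: West 0.6954, South 0.6873, North 0.3222, East 0.2891, Central 0.0059.
Largest remainders: West, South receive the extra seats.

North: 1, South: 1, East: 33, West: 1, Central: 1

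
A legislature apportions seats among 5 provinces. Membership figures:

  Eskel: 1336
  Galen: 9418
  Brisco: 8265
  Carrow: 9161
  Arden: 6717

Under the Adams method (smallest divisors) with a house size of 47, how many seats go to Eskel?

2

Standard divisor 34897/47 ≈ 742.489; standard quotas: Eskel 1.799, Galen 12.684, Brisco 11.131, Carrow 12.338, Arden 9.047.
Rounding up gives 2, 13, 12, 13, 10 = 50 seats, so the divisor must be adjusted.
With modified divisor 770: modified quotas Eskel 1.735, Galen 12.231, Brisco 10.734, Carrow 11.897, Arden 8.723.
Rounding up: Eskel 2, Galen 13, Brisco 11, Carrow 12, Arden 9 (total 47).
Eskel receives 2.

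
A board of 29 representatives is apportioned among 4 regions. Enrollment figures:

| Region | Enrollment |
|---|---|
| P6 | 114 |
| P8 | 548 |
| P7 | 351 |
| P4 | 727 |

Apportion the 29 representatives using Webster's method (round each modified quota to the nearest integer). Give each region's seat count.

Standard divisor 1740/29 ≈ 60; standard quotas: P6 1.900, P8 9.133, P7 5.850, P4 12.117.
Rounding to the nearest integer gives P6 2, P8 9, P7 6, P4 12 — total 29, matching the house size, so no adjustment is needed.

P6=2, P8=9, P7=6, P4=12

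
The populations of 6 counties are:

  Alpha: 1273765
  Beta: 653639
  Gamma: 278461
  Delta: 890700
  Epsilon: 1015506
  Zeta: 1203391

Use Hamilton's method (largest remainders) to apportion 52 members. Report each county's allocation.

Alpha: 12, Beta: 6, Gamma: 3, Delta: 9, Epsilon: 10, Zeta: 12

Standard divisor: 5315462 ÷ 52 ≈ 102220.423.
Standard quotas: Alpha 12.4610, Beta 6.3944, Gamma 2.7241, Delta 8.7135, Epsilon 9.9345, Zeta 11.7725.
Lower quotas: Alpha 12, Beta 6, Gamma 2, Delta 8, Epsilon 9, Zeta 11 (sum 48, leaving 4 seats).
Remainders in descending order: Epsilon 0.9345, Zeta 0.7725, Gamma 0.7241, Delta 0.7135, Alpha 0.4610, Beta 0.3944.
The surplus seats go to Epsilon, Zeta, Gamma, Delta.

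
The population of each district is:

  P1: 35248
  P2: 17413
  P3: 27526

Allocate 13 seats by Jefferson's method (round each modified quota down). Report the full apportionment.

P1: 6, P2: 3, P3: 4

Standard divisor 80187/13 ≈ 6168.231; standard quotas: P1 5.714, P2 2.823, P3 4.463.
Rounding down gives 5, 2, 4 = 11 seats, so the divisor must be adjusted.
With modified divisor 5700: modified quotas P1 6.184, P2 3.055, P3 4.829.
Rounding down: P1 6, P2 3, P3 4 (total 13).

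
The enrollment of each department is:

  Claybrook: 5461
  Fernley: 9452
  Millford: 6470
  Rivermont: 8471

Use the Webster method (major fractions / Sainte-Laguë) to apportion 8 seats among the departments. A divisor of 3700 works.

With modified divisor 3700: modified quotas Claybrook 1.476, Fernley 2.555, Millford 1.749, Rivermont 2.289.
Rounding to the nearest integer: Claybrook 1, Fernley 3, Millford 2, Rivermont 2 (total 8).

Claybrook: 1; Fernley: 3; Millford: 2; Rivermont: 2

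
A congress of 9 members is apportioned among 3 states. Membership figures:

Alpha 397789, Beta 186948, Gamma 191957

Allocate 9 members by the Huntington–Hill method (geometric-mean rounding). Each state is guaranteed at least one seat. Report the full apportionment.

Alpha 5, Beta 2, Gamma 2

With divisor 83657: modified quotas Alpha 4.755, Beta 2.235, Gamma 2.295.
Geometric-mean thresholds: Alpha √(4·5)=4.472, Beta √(2·3)=2.449, Gamma √(2·3)=2.449.
Each quota rounded against its threshold gives Alpha 5, Beta 2, Gamma 2 (total 9).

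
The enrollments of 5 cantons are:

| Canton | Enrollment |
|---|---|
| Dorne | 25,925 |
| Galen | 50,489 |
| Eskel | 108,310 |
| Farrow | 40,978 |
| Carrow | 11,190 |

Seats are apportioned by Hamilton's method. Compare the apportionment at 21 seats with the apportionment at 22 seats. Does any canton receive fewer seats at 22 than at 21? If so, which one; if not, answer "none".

none

At 21 seats: Dorne 2, Galen 4, Eskel 10, Farrow 4, Carrow 1.
At 22 seats: Dorne 2, Galen 5, Eskel 10, Farrow 4, Carrow 1.
No canton's allocation decreased.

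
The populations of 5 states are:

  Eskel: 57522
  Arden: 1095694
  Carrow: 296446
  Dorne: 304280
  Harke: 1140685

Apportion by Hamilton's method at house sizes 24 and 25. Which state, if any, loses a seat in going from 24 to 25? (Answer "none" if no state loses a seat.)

Eskel

At 24 seats: Eskel 1, Arden 9, Carrow 2, Dorne 3, Harke 9.
At 25 seats: Eskel 0, Arden 9, Carrow 3, Dorne 3, Harke 10.
Eskel drops from 1 to 0.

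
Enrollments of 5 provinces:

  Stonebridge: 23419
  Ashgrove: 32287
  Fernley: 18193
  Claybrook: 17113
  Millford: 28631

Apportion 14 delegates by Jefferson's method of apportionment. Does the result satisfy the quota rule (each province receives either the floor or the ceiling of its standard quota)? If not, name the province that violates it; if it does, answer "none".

none

Standard quotas: Stonebridge 2.740, Ashgrove 3.778, Fernley 2.129, Claybrook 2.002, Millford 3.350.
Jefferson allocation: Stonebridge 3, Ashgrove 4, Fernley 2, Claybrook 2, Millford 3.
Every allocation lies between the lower and upper quota.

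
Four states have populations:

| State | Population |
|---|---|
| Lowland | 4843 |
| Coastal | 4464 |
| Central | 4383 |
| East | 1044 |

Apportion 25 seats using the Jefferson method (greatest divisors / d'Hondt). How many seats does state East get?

1

Standard divisor 14734/25 ≈ 589.36; standard quotas: Lowland 8.217, Coastal 7.574, Central 7.437, East 1.771.
Rounding down gives 8, 7, 7, 1 = 23 seats, so the divisor must be adjusted.
With modified divisor 540: modified quotas Lowland 8.969, Coastal 8.267, Central 8.117, East 1.933.
Rounding down: Lowland 8, Coastal 8, Central 8, East 1 (total 25).
East receives 1.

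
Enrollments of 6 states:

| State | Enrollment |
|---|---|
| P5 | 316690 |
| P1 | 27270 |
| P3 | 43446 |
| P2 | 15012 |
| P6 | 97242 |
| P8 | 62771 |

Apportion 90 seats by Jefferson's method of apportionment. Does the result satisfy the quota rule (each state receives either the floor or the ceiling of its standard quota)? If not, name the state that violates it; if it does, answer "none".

Standard quotas: P5 50.677, P1 4.364, P3 6.952, P2 2.402, P6 15.561, P8 10.045.
Jefferson allocation: P5 52, P1 4, P3 7, P2 2, P6 15, P8 10.
P5 has quota 50.677 (lower 50, upper 51) but receives 52 — outside the quota interval.

P5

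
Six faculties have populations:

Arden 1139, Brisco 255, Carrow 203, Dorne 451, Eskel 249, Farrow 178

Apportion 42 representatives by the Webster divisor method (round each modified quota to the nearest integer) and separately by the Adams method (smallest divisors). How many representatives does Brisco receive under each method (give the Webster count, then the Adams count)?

4 and 5

Webster: Arden 20, Brisco 4, Carrow 3, Dorne 8, Eskel 4, Farrow 3.
Adams: Arden 18, Brisco 5, Carrow 4, Dorne 8, Eskel 4, Farrow 3.
Brisco gets 4 under Webster and 5 under Adams.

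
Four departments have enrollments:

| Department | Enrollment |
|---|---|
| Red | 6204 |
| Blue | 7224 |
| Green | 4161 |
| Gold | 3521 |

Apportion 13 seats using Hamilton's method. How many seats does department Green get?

Total 21110; standard divisor 21110/13 ≈ 1623.846.
Standard quotas: Red 3.8206, Blue 4.4487, Green 2.5624, Gold 2.1683.
Lower quotas: Red 3, Blue 4, Green 2, Gold 2 (sum 11, leaving 2 seats).
Remainders in descending order: Red 0.8206, Green 0.5624, Blue 0.4487, Gold 0.1683.
The surplus seats go to Red, Green.
Green receives 3.

3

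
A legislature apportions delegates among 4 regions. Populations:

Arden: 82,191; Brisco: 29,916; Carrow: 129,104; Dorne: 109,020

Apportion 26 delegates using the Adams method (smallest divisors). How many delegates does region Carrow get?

Standard divisor 350231/26 ≈ 13470.423; standard quotas: Arden 6.102, Brisco 2.221, Carrow 9.584, Dorne 8.093.
Rounding up gives 7, 3, 10, 9 = 29 seats, so the divisor must be adjusted.
With modified divisor 14700: modified quotas Arden 5.591, Brisco 2.035, Carrow 8.783, Dorne 7.416.
Rounding up: Arden 6, Brisco 3, Carrow 9, Dorne 8 (total 26).
Carrow receives 9.

9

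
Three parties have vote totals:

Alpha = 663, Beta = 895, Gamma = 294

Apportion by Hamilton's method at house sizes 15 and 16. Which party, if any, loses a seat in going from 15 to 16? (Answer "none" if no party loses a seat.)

At 15 seats: Alpha 5, Beta 7, Gamma 3.
At 16 seats: Alpha 6, Beta 8, Gamma 2.
Gamma drops from 3 to 2.

Gamma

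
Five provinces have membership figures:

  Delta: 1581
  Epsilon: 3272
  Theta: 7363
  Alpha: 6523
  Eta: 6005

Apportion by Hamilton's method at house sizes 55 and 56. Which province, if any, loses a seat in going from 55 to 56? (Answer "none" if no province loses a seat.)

At 55 seats: Delta 4, Epsilon 7, Theta 16, Alpha 15, Eta 13.
At 56 seats: Delta 3, Epsilon 7, Theta 17, Alpha 15, Eta 14.
Delta drops from 4 to 3.

Delta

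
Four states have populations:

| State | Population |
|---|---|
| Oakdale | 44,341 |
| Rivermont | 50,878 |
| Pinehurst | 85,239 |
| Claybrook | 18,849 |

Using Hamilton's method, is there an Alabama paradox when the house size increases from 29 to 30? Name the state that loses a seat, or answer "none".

none

At 29 seats: Oakdale 7, Rivermont 7, Pinehurst 12, Claybrook 3.
At 30 seats: Oakdale 7, Rivermont 7, Pinehurst 13, Claybrook 3.
No state's allocation decreased.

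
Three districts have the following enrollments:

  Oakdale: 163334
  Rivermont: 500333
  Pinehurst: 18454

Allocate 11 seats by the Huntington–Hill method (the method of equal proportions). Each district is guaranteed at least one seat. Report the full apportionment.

With divisor 66770: modified quotas Oakdale 2.446, Rivermont 7.493, Pinehurst 0.276.
Geometric-mean thresholds: Oakdale √(2·3)=2.449, Rivermont √(7·8)=7.483, Pinehurst (min 1).
Each quota rounded against its threshold gives Oakdale 2, Rivermont 8, Pinehurst 1 (total 11).

Oakdale=2, Rivermont=8, Pinehurst=1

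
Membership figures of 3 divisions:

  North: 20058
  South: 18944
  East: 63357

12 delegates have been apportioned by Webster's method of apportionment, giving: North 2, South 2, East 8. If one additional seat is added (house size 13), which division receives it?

Priority for the next seat is population ÷ (current seats + 0.5).
Priorities: North 8023.200, South 7577.600, East 7453.765.
Highest priority: North.

North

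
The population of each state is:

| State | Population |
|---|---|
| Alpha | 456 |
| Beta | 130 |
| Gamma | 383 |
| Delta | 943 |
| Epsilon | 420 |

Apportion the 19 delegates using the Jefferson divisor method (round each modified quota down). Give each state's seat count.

Standard divisor 2332/19 ≈ 122.737; standard quotas: Alpha 3.715, Beta 1.059, Gamma 3.120, Delta 7.683, Epsilon 3.422.
Rounding down gives 3, 1, 3, 7, 3 = 17 seats, so the divisor must be adjusted.
With modified divisor 110: modified quotas Alpha 4.145, Beta 1.182, Gamma 3.482, Delta 8.573, Epsilon 3.818.
Rounding down: Alpha 4, Beta 1, Gamma 3, Delta 8, Epsilon 3 (total 19).

Alpha: 4; Beta: 1; Gamma: 3; Delta: 8; Epsilon: 3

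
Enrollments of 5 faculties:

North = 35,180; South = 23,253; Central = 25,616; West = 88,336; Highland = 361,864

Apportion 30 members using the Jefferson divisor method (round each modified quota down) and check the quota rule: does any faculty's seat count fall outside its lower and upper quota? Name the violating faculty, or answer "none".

none

Standard quotas: North 1.975, South 1.306, Central 1.438, West 4.960, Highland 20.320.
Jefferson allocation: North 2, South 1, Central 1, West 5, Highland 21.
Every allocation lies between the lower and upper quota.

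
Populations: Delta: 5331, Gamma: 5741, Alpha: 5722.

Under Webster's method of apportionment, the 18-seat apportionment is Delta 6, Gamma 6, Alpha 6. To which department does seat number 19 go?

Priority for the next seat is population ÷ (current seats + 0.5).
Priorities: Delta 820.154, Gamma 883.231, Alpha 880.308.
Highest priority: Gamma.

Gamma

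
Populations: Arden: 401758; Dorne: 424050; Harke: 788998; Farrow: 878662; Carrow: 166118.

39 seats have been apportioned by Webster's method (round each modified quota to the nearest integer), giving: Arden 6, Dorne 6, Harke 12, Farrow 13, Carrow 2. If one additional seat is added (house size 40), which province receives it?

Carrow

Priority for the next seat is population ÷ (current seats + 0.5).
Priorities: Arden 61808.923, Dorne 65238.462, Harke 63119.840, Farrow 65086.074, Carrow 66447.200.
Highest priority: Carrow.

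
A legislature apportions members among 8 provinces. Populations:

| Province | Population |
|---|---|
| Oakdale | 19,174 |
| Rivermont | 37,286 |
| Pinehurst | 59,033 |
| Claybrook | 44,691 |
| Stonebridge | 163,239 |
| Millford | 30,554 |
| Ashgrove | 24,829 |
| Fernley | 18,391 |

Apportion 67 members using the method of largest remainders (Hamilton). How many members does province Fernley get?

The standard divisor is 397197/67 ≈ 5928.313.
Standard quotas: Oakdale 3.2343, Rivermont 6.2895, Pinehurst 9.9578, Claybrook 7.5386, Stonebridge 27.5355, Millford 5.1539, Ashgrove 4.1882, Fernley 3.1022.
Lower quotas: Oakdale 3, Rivermont 6, Pinehurst 9, Claybrook 7, Stonebridge 27, Millford 5, Ashgrove 4, Fernley 3 (sum 64, leaving 3 seats).
Remainders in descending order: Pinehurst 0.9578, Claybrook 0.5386, Stonebridge 0.5355, Rivermont 0.2895, Oakdale 0.2343, Ashgrove 0.1882, Millford 0.1539, Fernley 0.1022.
The surplus seats go to Pinehurst, Claybrook, Stonebridge.
Fernley receives 3.

3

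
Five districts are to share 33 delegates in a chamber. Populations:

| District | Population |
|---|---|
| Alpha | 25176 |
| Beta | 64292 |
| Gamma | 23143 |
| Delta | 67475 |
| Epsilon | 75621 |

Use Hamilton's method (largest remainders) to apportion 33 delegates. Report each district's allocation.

Total 255707; standard divisor 255707/33 ≈ 7748.697.
Standard quotas: Alpha 3.2491, Beta 8.2971, Gamma 2.9867, Delta 8.7079, Epsilon 9.7592.
Lower quotas: Alpha 3, Beta 8, Gamma 2, Delta 8, Epsilon 9 (sum 30, leaving 3 seats).
Remainders in descending order: Gamma 0.9867, Epsilon 0.7592, Delta 0.7079, Beta 0.2971, Alpha 0.2491.
The surplus seats go to Gamma, Epsilon, Delta.

Alpha 3; Beta 8; Gamma 3; Delta 9; Epsilon 10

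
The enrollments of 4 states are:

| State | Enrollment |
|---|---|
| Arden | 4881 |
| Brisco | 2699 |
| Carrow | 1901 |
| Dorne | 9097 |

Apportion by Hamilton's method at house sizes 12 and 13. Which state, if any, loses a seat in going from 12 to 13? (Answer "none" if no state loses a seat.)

At 12 seats: Arden 3, Brisco 2, Carrow 1, Dorne 6.
At 13 seats: Arden 4, Brisco 2, Carrow 1, Dorne 6.
No state's allocation decreased.

none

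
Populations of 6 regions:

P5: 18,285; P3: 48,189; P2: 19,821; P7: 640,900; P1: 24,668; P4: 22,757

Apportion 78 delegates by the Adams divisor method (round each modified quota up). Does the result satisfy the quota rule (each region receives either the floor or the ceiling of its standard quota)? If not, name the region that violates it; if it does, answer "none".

P7

Standard quotas: P5 1.841, P3 4.852, P2 1.996, P7 64.535, P1 2.484, P4 2.292.
Adams allocation: P5 2, P3 5, P2 2, P7 63, P1 3, P4 3.
P7 has quota 64.535 (lower 64, upper 65) but receives 63 — outside the quota interval.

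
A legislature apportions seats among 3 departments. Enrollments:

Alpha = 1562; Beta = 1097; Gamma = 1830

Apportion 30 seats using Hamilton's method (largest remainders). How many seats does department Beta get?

Standard divisor: 4489 ÷ 30 ≈ 149.633.
Standard quotas: Alpha 10.439, Beta 7.331, Gamma 12.230.
Lower quotas: Alpha 10, Beta 7, Gamma 12 (sum 29, leaving 1 seat).
Remainders in descending order: Alpha 0.439, Beta 0.331, Gamma 0.230.
Largest remainder: Alpha receives the extra seat.
Beta receives 7.

7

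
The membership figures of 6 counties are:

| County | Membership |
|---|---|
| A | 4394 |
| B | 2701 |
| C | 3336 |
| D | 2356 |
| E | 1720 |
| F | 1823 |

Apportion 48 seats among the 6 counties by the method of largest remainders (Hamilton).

A: 13; B: 8; C: 10; D: 7; E: 5; F: 5

The standard divisor is 16330/48 ≈ 340.208.
Standard quotas: A 12.916, B 7.939, C 9.806, D 6.925, E 5.056, F 5.358.
Lower quotas: A 12, B 7, C 9, D 6, E 5, F 5 (sum 44, leaving 4 seats).
Remainders in descending order: B 0.939, D 0.925, A 0.916, C 0.806, F 0.358, E 0.056.
The surplus seats go to B, D, A, C.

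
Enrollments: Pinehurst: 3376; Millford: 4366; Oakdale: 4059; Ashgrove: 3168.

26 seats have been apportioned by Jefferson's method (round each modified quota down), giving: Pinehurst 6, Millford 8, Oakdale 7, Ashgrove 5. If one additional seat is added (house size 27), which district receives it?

Priority for the next seat is population ÷ (current seats + 1).
Priorities: Pinehurst 482.286, Millford 485.111, Oakdale 507.375, Ashgrove 528.000.
Highest priority: Ashgrove.

Ashgrove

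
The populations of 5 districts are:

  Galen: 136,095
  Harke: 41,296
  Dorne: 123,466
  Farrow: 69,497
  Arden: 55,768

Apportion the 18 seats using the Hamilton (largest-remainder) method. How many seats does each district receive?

Galen 6, Harke 2, Dorne 5, Farrow 3, Arden 2

The standard divisor is 426122/18 ≈ 23673.444.
Standard quotas: Galen 5.7488, Harke 1.7444, Dorne 5.2154, Farrow 2.9357, Arden 2.3557.
Lower quotas: Galen 5, Harke 1, Dorne 5, Farrow 2, Arden 2 (sum 15, leaving 3 seats).
Remainders in descending order: Farrow 0.9357, Galen 0.7488, Harke 0.7444, Arden 0.3557, Dorne 0.2154.
The surplus seats go to Farrow, Galen, Harke.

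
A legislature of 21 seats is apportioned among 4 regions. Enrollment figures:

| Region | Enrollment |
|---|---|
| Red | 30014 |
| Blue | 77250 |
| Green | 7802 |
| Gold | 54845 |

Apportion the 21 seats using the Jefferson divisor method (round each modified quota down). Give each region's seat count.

Red=3; Blue=10; Green=1; Gold=7

Standard divisor 169911/21 ≈ 8091; standard quotas: Red 3.710, Blue 9.548, Green 0.964, Gold 6.779.
Rounding down gives 3, 9, 0, 6 = 18 seats, so the divisor must be adjusted.
With modified divisor 7600: modified quotas Red 3.949, Blue 10.164, Green 1.027, Gold 7.216.
Rounding down: Red 3, Blue 10, Green 1, Gold 7 (total 21).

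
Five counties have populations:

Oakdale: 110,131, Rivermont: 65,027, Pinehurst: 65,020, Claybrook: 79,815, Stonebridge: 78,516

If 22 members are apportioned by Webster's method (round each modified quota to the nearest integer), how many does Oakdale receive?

6

Standard divisor 398509/22 ≈ 18114.045; standard quotas: Oakdale 6.080, Rivermont 3.590, Pinehurst 3.589, Claybrook 4.406, Stonebridge 4.335.
Rounding to the nearest integer gives Oakdale 6, Rivermont 4, Pinehurst 4, Claybrook 4, Stonebridge 4 — total 22, matching the house size, so no adjustment is needed.
Oakdale receives 6.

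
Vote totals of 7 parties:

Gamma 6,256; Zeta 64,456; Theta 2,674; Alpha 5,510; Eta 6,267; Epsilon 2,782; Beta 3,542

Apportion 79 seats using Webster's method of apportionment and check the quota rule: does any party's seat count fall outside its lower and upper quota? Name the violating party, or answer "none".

Standard quotas: Gamma 5.402, Zeta 55.658, Theta 2.309, Alpha 4.758, Eta 5.412, Epsilon 2.402, Beta 3.059.
Webster allocation: Gamma 5, Zeta 57, Theta 2, Alpha 5, Eta 5, Epsilon 2, Beta 3.
Zeta has quota 55.658 (lower 55, upper 56) but receives 57 — outside the quota interval.

Zeta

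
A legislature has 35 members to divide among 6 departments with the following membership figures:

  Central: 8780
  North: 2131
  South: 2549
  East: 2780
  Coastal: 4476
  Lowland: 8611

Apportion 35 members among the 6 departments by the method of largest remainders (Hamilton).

Total 29327; standard divisor 29327/35 ≈ 837.914.
Standard quotas: Central 10.4784, North 2.5432, South 3.0421, East 3.3178, Coastal 5.3418, Lowland 10.2767.
Lower quotas: Central 10, North 2, South 3, East 3, Coastal 5, Lowland 10 (sum 33, leaving 2 seats).
Remainders in descending order: North 0.5432, Central 0.4784, Coastal 0.3418, East 0.3178, Lowland 0.2767, South 0.0421.
The surplus seats go to North, Central.

Central 11, North 3, South 3, East 3, Coastal 5, Lowland 10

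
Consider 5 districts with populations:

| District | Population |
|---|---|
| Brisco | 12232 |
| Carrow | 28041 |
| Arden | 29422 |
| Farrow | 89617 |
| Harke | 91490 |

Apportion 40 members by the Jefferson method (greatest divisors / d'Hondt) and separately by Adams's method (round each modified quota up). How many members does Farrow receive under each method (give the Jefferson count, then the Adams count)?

Jefferson: Brisco 2, Carrow 4, Arden 4, Farrow 15, Harke 15.
Adams: Brisco 2, Carrow 5, Arden 5, Farrow 14, Harke 14.
Farrow gets 15 under Jefferson and 14 under Adams.

15 and 14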